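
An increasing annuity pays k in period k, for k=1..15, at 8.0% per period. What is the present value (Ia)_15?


(Ia)_n = sum_{k=1}^{n} k * v^k, v = 1/(1+i)
v = 0.925926
Sum computed term by term:
(Ia)_15 = 56.4451


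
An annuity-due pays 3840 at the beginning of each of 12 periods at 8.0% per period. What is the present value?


PV_due = PMT * (1-(1+i)^(-n))/i * (1+i)
PV_immediate = 28938.5396
PV_due = 28938.5396 * 1.08
= 31253.6228


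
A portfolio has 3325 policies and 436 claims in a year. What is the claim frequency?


frequency = claims / policies
= 436 / 3325
= 0.1311


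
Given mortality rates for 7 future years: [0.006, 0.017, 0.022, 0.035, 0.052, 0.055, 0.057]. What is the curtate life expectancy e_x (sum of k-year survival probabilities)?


e_x = sum_{k=1}^{n} k_p_x
k_p_x values:
  1_p_x = 0.994
  2_p_x = 0.977102
  3_p_x = 0.955606
  4_p_x = 0.92216
  5_p_x = 0.874207
  6_p_x = 0.826126
  7_p_x = 0.779037
e_x = 6.3282


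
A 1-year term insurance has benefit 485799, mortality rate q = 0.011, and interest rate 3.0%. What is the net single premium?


NSP = benefit * q * v
v = 1/(1+i) = 0.970874
NSP = 485799 * 0.011 * 0.970874
= 5188.1447


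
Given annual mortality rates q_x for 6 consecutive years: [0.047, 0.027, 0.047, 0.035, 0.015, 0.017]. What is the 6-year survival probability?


p_k = 1 - q_k for each year
Survival = product of (1 - q_k)
= 0.953 * 0.973 * 0.953 * 0.965 * 0.985 * 0.983
= 0.8257


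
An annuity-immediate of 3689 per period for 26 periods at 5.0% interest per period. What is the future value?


FV = PMT * ((1+i)^n - 1) / i
= 3689 * ((1.05)^26 - 1) / 0.05
= 3689 * (3.555673 - 1) / 0.05
= 188557.5309


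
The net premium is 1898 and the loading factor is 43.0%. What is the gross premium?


Gross = net * (1 + loading)
= 1898 * (1 + 0.43)
= 1898 * 1.43
= 2714.14


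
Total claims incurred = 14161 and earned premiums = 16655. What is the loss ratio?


Loss ratio = claims / premiums
= 14161 / 16655
= 0.8503


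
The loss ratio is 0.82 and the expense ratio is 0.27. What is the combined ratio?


Combined ratio = loss ratio + expense ratio
= 0.82 + 0.27
= 1.09


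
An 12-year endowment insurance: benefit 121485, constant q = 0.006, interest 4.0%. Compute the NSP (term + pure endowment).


Term component = 6638.1387
Pure endowment = 12_p_x * v^12 * benefit = 0.930329 * 0.624597 * 121485 = 70592.6035
NSP = 77230.7422


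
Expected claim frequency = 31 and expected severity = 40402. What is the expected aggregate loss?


E[S] = E[N] * E[X]
= 31 * 40402
= 1.2525e+06


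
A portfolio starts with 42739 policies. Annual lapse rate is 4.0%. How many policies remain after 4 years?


remaining = initial * (1 - lapse)^years
= 42739 * (1 - 0.04)^4
= 42739 * 0.849347
= 36300.2226


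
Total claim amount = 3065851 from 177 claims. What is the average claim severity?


severity = total / number
= 3065851 / 177
= 17321.1921


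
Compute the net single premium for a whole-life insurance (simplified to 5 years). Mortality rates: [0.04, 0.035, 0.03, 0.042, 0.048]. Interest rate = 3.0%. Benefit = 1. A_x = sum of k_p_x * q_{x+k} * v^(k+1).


v = 0.970874
Year 0: k_p_x=1.0, q=0.04, term=0.038835
Year 1: k_p_x=0.96, q=0.035, term=0.031671
Year 2: k_p_x=0.9264, q=0.03, term=0.025434
Year 3: k_p_x=0.898608, q=0.042, term=0.033533
Year 4: k_p_x=0.860866, q=0.048, term=0.035644
A_x = 0.1651


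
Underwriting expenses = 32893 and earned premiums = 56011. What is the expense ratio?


Expense ratio = expenses / premiums
= 32893 / 56011
= 0.5873


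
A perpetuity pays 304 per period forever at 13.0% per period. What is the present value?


PV = PMT / i
= 304 / 0.13
= 2338.4615


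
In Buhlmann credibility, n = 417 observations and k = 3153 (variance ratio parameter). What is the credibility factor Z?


Z = n / (n + k)
= 417 / (417 + 3153)
= 417 / 3570
= 0.1168


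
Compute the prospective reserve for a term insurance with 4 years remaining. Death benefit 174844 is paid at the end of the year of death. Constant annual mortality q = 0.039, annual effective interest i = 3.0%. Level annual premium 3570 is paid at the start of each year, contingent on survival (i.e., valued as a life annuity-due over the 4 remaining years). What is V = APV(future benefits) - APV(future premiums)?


v = 1/(1+i) = 0.970874
APV(future benefits) per unit = sum_{k=0}^{3} k_p_x * q * v^(k+1) = 0.136905
APV(future benefits) = 174844 * 0.136905 = 23937.099
Life annuity-due factor ä_{x:4} = sum_{k=0}^{3} k_p_x * v^k = 3.615708
APV(future premiums) = 3570 * 3.615708 = 12908.079
V = 23937.099 - 12908.079
= 11029.02


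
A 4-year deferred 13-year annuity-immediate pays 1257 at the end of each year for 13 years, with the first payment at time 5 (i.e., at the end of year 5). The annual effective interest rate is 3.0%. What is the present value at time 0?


PV at time 4 of the 13-year annuity-immediate:
a_n = 1257 * (1-(1+0.03)^(-13))/0.03 = 13368.1389
Discount back 4 years to time 0:
PV = 13368.1389 * (1+0.03)^(-4)
= 13368.1389 * 0.888487
= 11877.4182


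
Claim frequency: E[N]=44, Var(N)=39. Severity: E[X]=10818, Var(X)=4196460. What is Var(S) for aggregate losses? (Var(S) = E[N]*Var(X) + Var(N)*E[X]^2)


Var(S) = E[N]*Var(X) + Var(N)*E[X]^2
= 44*4196460 + 39*10818^2
= 184644240 + 4564135836
= 4.7488e+09


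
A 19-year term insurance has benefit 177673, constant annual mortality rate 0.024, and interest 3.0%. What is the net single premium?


NSP = benefit * sum_{k=0}^{n-1} k_p_x * q * v^(k+1)
With constant q=0.024, v=0.970874
Sum = 0.284689
NSP = 177673 * 0.284689
= 50581.4781


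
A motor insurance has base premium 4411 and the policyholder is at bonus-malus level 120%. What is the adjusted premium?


adjusted = base * BM_level / 100
= 4411 * 120 / 100
= 4411 * 1.2
= 5293.2


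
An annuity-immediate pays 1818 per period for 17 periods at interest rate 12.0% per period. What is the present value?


PV = PMT * (1 - (1+i)^(-n)) / i
= 1818 * (1 - (1+0.12)^(-17)) / 0.12
= 1818 * (1 - 0.145644) / 0.12
= 1818 * 7.11963
= 12943.4882


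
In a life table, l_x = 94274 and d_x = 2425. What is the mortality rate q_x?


q_x = d_x / l_x
= 2425 / 94274
= 0.0257


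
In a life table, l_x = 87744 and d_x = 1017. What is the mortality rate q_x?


q_x = d_x / l_x
= 1017 / 87744
= 0.0116


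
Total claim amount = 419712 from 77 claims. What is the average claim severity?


severity = total / number
= 419712 / 77
= 5450.8052


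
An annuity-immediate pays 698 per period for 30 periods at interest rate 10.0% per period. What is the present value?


PV = PMT * (1 - (1+i)^(-n)) / i
= 698 * (1 - (1+0.1)^(-30)) / 0.1
= 698 * (1 - 0.057309) / 0.1
= 698 * 9.426914
= 6579.9863


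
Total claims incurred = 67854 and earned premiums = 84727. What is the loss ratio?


Loss ratio = claims / premiums
= 67854 / 84727
= 0.8009


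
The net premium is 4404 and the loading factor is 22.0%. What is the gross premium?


Gross = net * (1 + loading)
= 4404 * (1 + 0.22)
= 4404 * 1.22
= 5372.88


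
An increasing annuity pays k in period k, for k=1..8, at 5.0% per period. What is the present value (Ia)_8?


(Ia)_n = sum_{k=1}^{n} k * v^k, v = 1/(1+i)
v = 0.952381
Sum computed term by term:
(Ia)_8 = 27.4332


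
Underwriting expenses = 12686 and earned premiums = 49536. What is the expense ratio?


Expense ratio = expenses / premiums
= 12686 / 49536
= 0.2561


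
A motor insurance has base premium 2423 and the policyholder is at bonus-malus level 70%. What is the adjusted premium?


adjusted = base * BM_level / 100
= 2423 * 70 / 100
= 2423 * 0.7
= 1696.1


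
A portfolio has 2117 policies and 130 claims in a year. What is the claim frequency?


frequency = claims / policies
= 130 / 2117
= 0.0614


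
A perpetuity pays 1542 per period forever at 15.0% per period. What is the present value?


PV = PMT / i
= 1542 / 0.15
= 10280.0


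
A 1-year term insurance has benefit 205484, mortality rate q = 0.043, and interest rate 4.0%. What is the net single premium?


NSP = benefit * q * v
v = 1/(1+i) = 0.961538
NSP = 205484 * 0.043 * 0.961538
= 8495.9731


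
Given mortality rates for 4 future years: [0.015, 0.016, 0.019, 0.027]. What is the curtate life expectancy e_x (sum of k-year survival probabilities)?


e_x = sum_{k=1}^{n} k_p_x
k_p_x values:
  1_p_x = 0.985
  2_p_x = 0.96924
  3_p_x = 0.950824
  4_p_x = 0.925152
e_x = 3.8302


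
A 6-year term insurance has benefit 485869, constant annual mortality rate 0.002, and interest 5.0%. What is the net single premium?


NSP = benefit * sum_{k=0}^{n-1} k_p_x * q * v^(k+1)
With constant q=0.002, v=0.952381
Sum = 0.010104
NSP = 485869 * 0.010104
= 4909.0435


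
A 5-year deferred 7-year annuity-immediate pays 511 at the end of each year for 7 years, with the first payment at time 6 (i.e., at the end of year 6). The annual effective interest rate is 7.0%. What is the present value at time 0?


PV at time 5 of the 7-year annuity-immediate:
a_n = 511 * (1-(1+0.07)^(-7))/0.07 = 2753.9269
Discount back 5 years to time 0:
PV = 2753.9269 * (1+0.07)^(-5)
= 2753.9269 * 0.712986
= 1963.5118


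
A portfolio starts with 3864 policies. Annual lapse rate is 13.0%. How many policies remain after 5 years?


remaining = initial * (1 - lapse)^years
= 3864 * (1 - 0.13)^5
= 3864 * 0.498421
= 1925.8984


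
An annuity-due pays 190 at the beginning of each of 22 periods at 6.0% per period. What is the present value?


PV_due = PMT * (1-(1+i)^(-n))/i * (1+i)
PV_immediate = 2287.9005
PV_due = 2287.9005 * 1.06
= 2425.1746


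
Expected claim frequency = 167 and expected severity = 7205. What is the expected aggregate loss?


E[S] = E[N] * E[X]
= 167 * 7205
= 1.2032e+06


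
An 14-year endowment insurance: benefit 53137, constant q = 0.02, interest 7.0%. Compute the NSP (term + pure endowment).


Term component = 8356.9701
Pure endowment = 14_p_x * v^14 * benefit = 0.753642 * 0.387817 * 53137 = 15530.6347
NSP = 23887.6047


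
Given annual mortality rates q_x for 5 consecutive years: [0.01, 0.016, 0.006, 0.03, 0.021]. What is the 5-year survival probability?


p_k = 1 - q_k for each year
Survival = product of (1 - q_k)
= 0.99 * 0.984 * 0.994 * 0.97 * 0.979
= 0.9195


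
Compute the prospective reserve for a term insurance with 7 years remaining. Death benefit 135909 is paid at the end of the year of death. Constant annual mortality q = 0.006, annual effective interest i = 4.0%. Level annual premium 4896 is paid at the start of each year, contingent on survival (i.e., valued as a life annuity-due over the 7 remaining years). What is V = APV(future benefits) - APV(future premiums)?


v = 1/(1+i) = 0.961538
APV(future benefits) per unit = sum_{k=0}^{6} k_p_x * q * v^(k+1) = 0.035404
APV(future benefits) = 135909 * 0.035404 = 4811.7095
Life annuity-due factor ä_{x:7} = sum_{k=0}^{6} k_p_x * v^k = 6.136677
APV(future premiums) = 4896 * 6.136677 = 30045.171
V = 4811.7095 - 30045.171
= -25233.4615


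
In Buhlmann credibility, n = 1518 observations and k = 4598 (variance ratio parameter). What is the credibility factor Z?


Z = n / (n + k)
= 1518 / (1518 + 4598)
= 1518 / 6116
= 0.2482


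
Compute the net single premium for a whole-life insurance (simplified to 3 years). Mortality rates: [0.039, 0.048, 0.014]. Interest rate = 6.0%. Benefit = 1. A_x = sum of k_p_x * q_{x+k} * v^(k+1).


v = 0.943396
Year 0: k_p_x=1.0, q=0.039, term=0.036792
Year 1: k_p_x=0.961, q=0.048, term=0.041054
Year 2: k_p_x=0.914872, q=0.014, term=0.010754
A_x = 0.0886


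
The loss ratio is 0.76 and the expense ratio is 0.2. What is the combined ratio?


Combined ratio = loss ratio + expense ratio
= 0.76 + 0.2
= 0.96


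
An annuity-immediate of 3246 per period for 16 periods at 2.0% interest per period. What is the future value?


FV = PMT * ((1+i)^n - 1) / i
= 3246 * ((1.02)^16 - 1) / 0.02
= 3246 * (1.372786 - 1) / 0.02
= 60503.1199


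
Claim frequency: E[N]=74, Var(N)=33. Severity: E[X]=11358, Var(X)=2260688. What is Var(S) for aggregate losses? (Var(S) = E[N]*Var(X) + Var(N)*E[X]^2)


Var(S) = E[N]*Var(X) + Var(N)*E[X]^2
= 74*2260688 + 33*11358^2
= 167290912 + 4257137412
= 4.4244e+09


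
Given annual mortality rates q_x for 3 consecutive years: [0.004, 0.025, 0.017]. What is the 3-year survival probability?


p_k = 1 - q_k for each year
Survival = product of (1 - q_k)
= 0.996 * 0.975 * 0.983
= 0.9546


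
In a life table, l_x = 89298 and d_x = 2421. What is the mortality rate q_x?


q_x = d_x / l_x
= 2421 / 89298
= 0.0271


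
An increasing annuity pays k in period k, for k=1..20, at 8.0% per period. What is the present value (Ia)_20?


(Ia)_n = sum_{k=1}^{n} k * v^k, v = 1/(1+i)
v = 0.925926
Sum computed term by term:
(Ia)_20 = 78.9079


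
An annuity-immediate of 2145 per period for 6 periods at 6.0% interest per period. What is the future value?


FV = PMT * ((1+i)^n - 1) / i
= 2145 * ((1.06)^6 - 1) / 0.06
= 2145 * (1.418519 - 1) / 0.06
= 14962.0583


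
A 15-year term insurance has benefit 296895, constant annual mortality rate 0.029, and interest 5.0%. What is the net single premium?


NSP = benefit * sum_{k=0}^{n-1} k_p_x * q * v^(k+1)
With constant q=0.029, v=0.952381
Sum = 0.25353
NSP = 296895 * 0.25353
= 75271.8041


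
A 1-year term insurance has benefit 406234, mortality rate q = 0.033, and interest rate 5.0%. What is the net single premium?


NSP = benefit * q * v
v = 1/(1+i) = 0.952381
NSP = 406234 * 0.033 * 0.952381
= 12767.3543


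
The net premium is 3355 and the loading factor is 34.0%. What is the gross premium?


Gross = net * (1 + loading)
= 3355 * (1 + 0.34)
= 3355 * 1.34
= 4495.7


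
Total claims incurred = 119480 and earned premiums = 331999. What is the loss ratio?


Loss ratio = claims / premiums
= 119480 / 331999
= 0.3599


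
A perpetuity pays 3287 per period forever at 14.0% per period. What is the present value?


PV = PMT / i
= 3287 / 0.14
= 23478.5714


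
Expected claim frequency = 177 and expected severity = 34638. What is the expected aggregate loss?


E[S] = E[N] * E[X]
= 177 * 34638
= 6.1309e+06


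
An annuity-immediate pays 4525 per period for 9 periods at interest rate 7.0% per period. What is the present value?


PV = PMT * (1 - (1+i)^(-n)) / i
= 4525 * (1 - (1+0.07)^(-9)) / 0.07
= 4525 * (1 - 0.543934) / 0.07
= 4525 * 6.515232
= 29481.4259


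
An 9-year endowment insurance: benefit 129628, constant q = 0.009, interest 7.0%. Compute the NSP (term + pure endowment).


Term component = 7362.7798
Pure endowment = 9_p_x * v^9 * benefit = 0.921856 * 0.543934 * 129628 = 64999.1551
NSP = 72361.9349


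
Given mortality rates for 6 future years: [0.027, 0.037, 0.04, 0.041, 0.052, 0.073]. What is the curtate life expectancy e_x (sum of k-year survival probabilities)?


e_x = sum_{k=1}^{n} k_p_x
k_p_x values:
  1_p_x = 0.973
  2_p_x = 0.936999
  3_p_x = 0.899519
  4_p_x = 0.862639
  5_p_x = 0.817782
  6_p_x = 0.758083
e_x = 5.248


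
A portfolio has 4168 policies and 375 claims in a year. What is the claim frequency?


frequency = claims / policies
= 375 / 4168
= 0.09


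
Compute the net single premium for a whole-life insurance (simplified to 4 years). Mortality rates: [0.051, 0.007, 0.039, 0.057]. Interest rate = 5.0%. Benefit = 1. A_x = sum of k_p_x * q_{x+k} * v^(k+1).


v = 0.952381
Year 0: k_p_x=1.0, q=0.051, term=0.048571
Year 1: k_p_x=0.949, q=0.007, term=0.006025
Year 2: k_p_x=0.942357, q=0.039, term=0.031748
Year 3: k_p_x=0.905605, q=0.057, term=0.042467
A_x = 0.1288


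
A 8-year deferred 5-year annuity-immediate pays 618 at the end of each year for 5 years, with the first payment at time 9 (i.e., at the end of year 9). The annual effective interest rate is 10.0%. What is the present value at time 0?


PV at time 8 of the 5-year annuity-immediate:
a_n = 618 * (1-(1+0.1)^(-5))/0.1 = 2342.7062
Discount back 8 years to time 0:
PV = 2342.7062 * (1+0.1)^(-8)
= 2342.7062 * 0.466507
= 1092.8897


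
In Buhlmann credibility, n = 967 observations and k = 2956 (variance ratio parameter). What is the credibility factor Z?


Z = n / (n + k)
= 967 / (967 + 2956)
= 967 / 3923
= 0.2465


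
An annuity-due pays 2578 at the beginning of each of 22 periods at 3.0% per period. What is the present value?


PV_due = PMT * (1-(1+i)^(-n))/i * (1+i)
PV_immediate = 41085.3711
PV_due = 41085.3711 * 1.03
= 42317.9322


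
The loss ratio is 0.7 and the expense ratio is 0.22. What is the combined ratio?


Combined ratio = loss ratio + expense ratio
= 0.7 + 0.22
= 0.92


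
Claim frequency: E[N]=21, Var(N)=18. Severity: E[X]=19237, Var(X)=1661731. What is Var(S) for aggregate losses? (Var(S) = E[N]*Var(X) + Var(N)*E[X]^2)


Var(S) = E[N]*Var(X) + Var(N)*E[X]^2
= 21*1661731 + 18*19237^2
= 34896351 + 6661119042
= 6.6960e+09


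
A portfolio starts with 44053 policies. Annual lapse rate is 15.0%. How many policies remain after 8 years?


remaining = initial * (1 - lapse)^years
= 44053 * (1 - 0.15)^8
= 44053 * 0.272491
= 12004.0251


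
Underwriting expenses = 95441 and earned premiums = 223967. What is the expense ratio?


Expense ratio = expenses / premiums
= 95441 / 223967
= 0.4261


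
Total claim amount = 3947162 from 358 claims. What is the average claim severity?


severity = total / number
= 3947162 / 358
= 11025.5922


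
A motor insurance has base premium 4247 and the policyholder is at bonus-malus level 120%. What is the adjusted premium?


adjusted = base * BM_level / 100
= 4247 * 120 / 100
= 4247 * 1.2
= 5096.4


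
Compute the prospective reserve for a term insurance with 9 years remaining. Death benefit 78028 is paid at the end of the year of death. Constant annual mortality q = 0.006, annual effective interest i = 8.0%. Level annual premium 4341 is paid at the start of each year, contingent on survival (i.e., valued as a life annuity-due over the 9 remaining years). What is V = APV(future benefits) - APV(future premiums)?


v = 1/(1+i) = 0.925926
APV(future benefits) per unit = sum_{k=0}^{8} k_p_x * q * v^(k+1) = 0.036706
APV(future benefits) = 78028 * 0.036706 = 2864.1274
Life annuity-due factor ä_{x:9} = sum_{k=0}^{8} k_p_x * v^k = 6.607153
APV(future premiums) = 4341 * 6.607153 = 28681.6514
V = 2864.1274 - 28681.6514
= -25817.5239


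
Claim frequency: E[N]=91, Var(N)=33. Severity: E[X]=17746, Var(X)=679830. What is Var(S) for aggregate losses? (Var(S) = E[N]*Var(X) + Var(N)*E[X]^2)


Var(S) = E[N]*Var(X) + Var(N)*E[X]^2
= 91*679830 + 33*17746^2
= 61864530 + 10392377028
= 1.0454e+10


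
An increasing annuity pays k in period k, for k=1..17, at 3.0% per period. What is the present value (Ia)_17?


(Ia)_n = sum_{k=1}^{n} k * v^k, v = 1/(1+i)
v = 0.970874
Sum computed term by term:
(Ia)_17 = 109.1941


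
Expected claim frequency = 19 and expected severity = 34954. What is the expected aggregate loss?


E[S] = E[N] * E[X]
= 19 * 34954
= 664126


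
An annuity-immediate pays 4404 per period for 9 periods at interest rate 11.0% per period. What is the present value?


PV = PMT * (1 - (1+i)^(-n)) / i
= 4404 * (1 - (1+0.11)^(-9)) / 0.11
= 4404 * (1 - 0.390925) / 0.11
= 4404 * 5.537048
= 24385.1573


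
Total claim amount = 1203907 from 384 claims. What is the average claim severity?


severity = total / number
= 1203907 / 384
= 3135.1745


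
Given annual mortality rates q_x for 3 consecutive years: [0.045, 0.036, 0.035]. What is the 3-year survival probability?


p_k = 1 - q_k for each year
Survival = product of (1 - q_k)
= 0.955 * 0.964 * 0.965
= 0.8884


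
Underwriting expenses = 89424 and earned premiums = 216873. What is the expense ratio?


Expense ratio = expenses / premiums
= 89424 / 216873
= 0.4123


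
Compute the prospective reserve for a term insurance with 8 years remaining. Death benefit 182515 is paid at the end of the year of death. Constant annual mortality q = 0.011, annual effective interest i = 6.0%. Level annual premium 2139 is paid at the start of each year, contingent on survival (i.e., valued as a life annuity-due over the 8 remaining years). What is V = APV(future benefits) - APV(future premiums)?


v = 1/(1+i) = 0.943396
APV(future benefits) per unit = sum_{k=0}^{7} k_p_x * q * v^(k+1) = 0.065957
APV(future benefits) = 182515 * 0.065957 = 12038.083
Life annuity-due factor ä_{x:8} = sum_{k=0}^{7} k_p_x * v^k = 6.355825
APV(future premiums) = 2139 * 6.355825 = 13595.1102
V = 12038.083 - 13595.1102
= -1557.0273


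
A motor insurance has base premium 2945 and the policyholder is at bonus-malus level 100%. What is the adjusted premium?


adjusted = base * BM_level / 100
= 2945 * 100 / 100
= 2945 * 1.0
= 2945.0


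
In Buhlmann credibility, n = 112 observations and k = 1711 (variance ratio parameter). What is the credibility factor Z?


Z = n / (n + k)
= 112 / (112 + 1711)
= 112 / 1823
= 0.0614


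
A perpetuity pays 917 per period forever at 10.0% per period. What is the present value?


PV = PMT / i
= 917 / 0.1
= 9170.0


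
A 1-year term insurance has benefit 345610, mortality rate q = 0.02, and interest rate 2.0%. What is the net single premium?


NSP = benefit * q * v
v = 1/(1+i) = 0.980392
NSP = 345610 * 0.02 * 0.980392
= 6776.6667


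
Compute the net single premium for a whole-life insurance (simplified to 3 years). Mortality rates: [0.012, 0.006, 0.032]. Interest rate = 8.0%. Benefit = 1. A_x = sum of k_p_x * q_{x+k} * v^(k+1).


v = 0.925926
Year 0: k_p_x=1.0, q=0.012, term=0.011111
Year 1: k_p_x=0.988, q=0.006, term=0.005082
Year 2: k_p_x=0.982072, q=0.032, term=0.024947
A_x = 0.0411


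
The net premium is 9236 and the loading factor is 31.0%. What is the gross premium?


Gross = net * (1 + loading)
= 9236 * (1 + 0.31)
= 9236 * 1.31
= 12099.16


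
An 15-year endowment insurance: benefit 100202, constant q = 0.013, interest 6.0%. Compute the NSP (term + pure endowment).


Term component = 11725.3927
Pure endowment = 15_p_x * v^15 * benefit = 0.821783 * 0.417265 * 100202 = 34359.4103
NSP = 46084.803


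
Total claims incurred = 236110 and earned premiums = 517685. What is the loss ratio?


Loss ratio = claims / premiums
= 236110 / 517685
= 0.4561


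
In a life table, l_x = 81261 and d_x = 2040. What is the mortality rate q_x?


q_x = d_x / l_x
= 2040 / 81261
= 0.0251


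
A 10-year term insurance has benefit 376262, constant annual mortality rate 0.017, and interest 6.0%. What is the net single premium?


NSP = benefit * sum_{k=0}^{n-1} k_p_x * q * v^(k+1)
With constant q=0.017, v=0.943396
Sum = 0.116922
NSP = 376262 * 0.116922
= 43993.4833


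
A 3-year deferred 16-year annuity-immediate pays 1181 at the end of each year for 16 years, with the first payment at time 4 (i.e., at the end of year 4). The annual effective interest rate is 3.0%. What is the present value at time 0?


PV at time 3 of the 16-year annuity-immediate:
a_n = 1181 * (1-(1+0.03)^(-16))/0.03 = 14834.6615
Discount back 3 years to time 0:
PV = 14834.6615 * (1+0.03)^(-3)
= 14834.6615 * 0.915142
= 13575.8167


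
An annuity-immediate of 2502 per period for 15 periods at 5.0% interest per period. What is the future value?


FV = PMT * ((1+i)^n - 1) / i
= 2502 * ((1.05)^15 - 1) / 0.05
= 2502 * (2.078928 - 1) / 0.05
= 53989.5661


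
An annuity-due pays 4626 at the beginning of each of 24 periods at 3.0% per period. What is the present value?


PV_due = PMT * (1-(1+i)^(-n))/i * (1+i)
PV_immediate = 78343.8179
PV_due = 78343.8179 * 1.03
= 80694.1324


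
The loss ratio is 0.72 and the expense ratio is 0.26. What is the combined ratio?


Combined ratio = loss ratio + expense ratio
= 0.72 + 0.26
= 0.98


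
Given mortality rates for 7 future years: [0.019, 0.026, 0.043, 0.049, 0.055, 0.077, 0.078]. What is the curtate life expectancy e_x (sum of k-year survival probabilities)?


e_x = sum_{k=1}^{n} k_p_x
k_p_x values:
  1_p_x = 0.981
  2_p_x = 0.955494
  3_p_x = 0.914408
  4_p_x = 0.869602
  5_p_x = 0.821774
  6_p_x = 0.758497
  7_p_x = 0.699334
e_x = 6.0001


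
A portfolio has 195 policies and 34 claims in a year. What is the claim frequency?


frequency = claims / policies
= 34 / 195
= 0.1744


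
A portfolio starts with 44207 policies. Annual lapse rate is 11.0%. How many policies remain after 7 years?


remaining = initial * (1 - lapse)^years
= 44207 * (1 - 0.11)^7
= 44207 * 0.442313
= 19553.3462


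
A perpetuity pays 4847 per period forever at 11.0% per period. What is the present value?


PV = PMT / i
= 4847 / 0.11
= 44063.6364


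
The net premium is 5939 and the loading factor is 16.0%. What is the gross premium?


Gross = net * (1 + loading)
= 5939 * (1 + 0.16)
= 5939 * 1.16
= 6889.24


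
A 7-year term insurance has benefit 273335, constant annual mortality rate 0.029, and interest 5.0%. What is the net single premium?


NSP = benefit * sum_{k=0}^{n-1} k_p_x * q * v^(k+1)
With constant q=0.029, v=0.952381
Sum = 0.154774
NSP = 273335 * 0.154774
= 42305.0782


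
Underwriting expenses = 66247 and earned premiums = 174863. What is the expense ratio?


Expense ratio = expenses / premiums
= 66247 / 174863
= 0.3789


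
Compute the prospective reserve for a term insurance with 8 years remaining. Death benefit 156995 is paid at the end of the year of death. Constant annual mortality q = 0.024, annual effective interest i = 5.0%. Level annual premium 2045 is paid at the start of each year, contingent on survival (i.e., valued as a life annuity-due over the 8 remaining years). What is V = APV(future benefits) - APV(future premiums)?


v = 1/(1+i) = 0.952381
APV(future benefits) per unit = sum_{k=0}^{7} k_p_x * q * v^(k+1) = 0.14358
APV(future benefits) = 156995 * 0.14358 = 22541.4073
Life annuity-due factor ä_{x:8} = sum_{k=0}^{7} k_p_x * v^k = 6.281643
APV(future premiums) = 2045 * 6.281643 = 12845.9603
V = 22541.4073 - 12845.9603
= 9695.447


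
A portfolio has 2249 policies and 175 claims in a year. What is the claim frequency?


frequency = claims / policies
= 175 / 2249
= 0.0778


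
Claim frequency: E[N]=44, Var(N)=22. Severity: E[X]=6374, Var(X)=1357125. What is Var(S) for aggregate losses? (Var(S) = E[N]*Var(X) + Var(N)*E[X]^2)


Var(S) = E[N]*Var(X) + Var(N)*E[X]^2
= 44*1357125 + 22*6374^2
= 59713500 + 893813272
= 9.5353e+08


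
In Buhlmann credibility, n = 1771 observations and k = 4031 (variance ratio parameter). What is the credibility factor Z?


Z = n / (n + k)
= 1771 / (1771 + 4031)
= 1771 / 5802
= 0.3052


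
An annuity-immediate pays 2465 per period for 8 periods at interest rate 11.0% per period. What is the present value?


PV = PMT * (1 - (1+i)^(-n)) / i
= 2465 * (1 - (1+0.11)^(-8)) / 0.11
= 2465 * (1 - 0.433926) / 0.11
= 2465 * 5.146123
= 12685.1926


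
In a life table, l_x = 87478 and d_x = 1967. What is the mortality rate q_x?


q_x = d_x / l_x
= 1967 / 87478
= 0.0225


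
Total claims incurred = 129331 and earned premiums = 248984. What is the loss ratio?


Loss ratio = claims / premiums
= 129331 / 248984
= 0.5194


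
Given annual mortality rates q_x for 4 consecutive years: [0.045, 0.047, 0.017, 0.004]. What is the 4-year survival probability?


p_k = 1 - q_k for each year
Survival = product of (1 - q_k)
= 0.955 * 0.953 * 0.983 * 0.996
= 0.8911


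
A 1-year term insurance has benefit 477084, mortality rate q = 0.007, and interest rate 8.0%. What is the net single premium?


NSP = benefit * q * v
v = 1/(1+i) = 0.925926
NSP = 477084 * 0.007 * 0.925926
= 3092.2111


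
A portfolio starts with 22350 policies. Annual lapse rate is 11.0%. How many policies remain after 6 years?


remaining = initial * (1 - lapse)^years
= 22350 * (1 - 0.11)^6
= 22350 * 0.496981
= 11107.5319


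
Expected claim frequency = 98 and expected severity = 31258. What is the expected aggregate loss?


E[S] = E[N] * E[X]
= 98 * 31258
= 3.0633e+06


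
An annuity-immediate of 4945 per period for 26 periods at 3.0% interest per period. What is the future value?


FV = PMT * ((1+i)^n - 1) / i
= 4945 * ((1.03)^26 - 1) / 0.03
= 4945 * (2.156591 - 1) / 0.03
= 190644.7939


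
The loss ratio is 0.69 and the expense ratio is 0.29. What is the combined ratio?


Combined ratio = loss ratio + expense ratio
= 0.69 + 0.29
= 0.98


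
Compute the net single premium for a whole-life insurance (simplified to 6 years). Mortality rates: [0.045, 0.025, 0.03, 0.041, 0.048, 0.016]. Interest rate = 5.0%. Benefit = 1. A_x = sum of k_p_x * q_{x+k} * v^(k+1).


v = 0.952381
Year 0: k_p_x=1.0, q=0.045, term=0.042857
Year 1: k_p_x=0.955, q=0.025, term=0.021655
Year 2: k_p_x=0.931125, q=0.03, term=0.02413
Year 3: k_p_x=0.903191, q=0.041, term=0.030465
Year 4: k_p_x=0.86616, q=0.048, term=0.032576
Year 5: k_p_x=0.824585, q=0.016, term=0.009845
A_x = 0.1615


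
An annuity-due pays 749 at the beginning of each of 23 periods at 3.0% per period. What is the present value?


PV_due = PMT * (1-(1+i)^(-n))/i * (1+i)
PV_immediate = 12316.2627
PV_due = 12316.2627 * 1.03
= 12685.7506


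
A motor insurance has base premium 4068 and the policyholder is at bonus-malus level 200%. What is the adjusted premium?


adjusted = base * BM_level / 100
= 4068 * 200 / 100
= 4068 * 2.0
= 8136.0


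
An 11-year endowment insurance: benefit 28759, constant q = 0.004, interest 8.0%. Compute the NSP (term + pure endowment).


Term component = 807.4638
Pure endowment = 11_p_x * v^11 * benefit = 0.95687 * 0.428883 * 28759 = 11802.2604
NSP = 12609.7242


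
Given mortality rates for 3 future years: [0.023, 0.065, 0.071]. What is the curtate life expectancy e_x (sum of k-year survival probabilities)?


e_x = sum_{k=1}^{n} k_p_x
k_p_x values:
  1_p_x = 0.977
  2_p_x = 0.913495
  3_p_x = 0.848637
e_x = 2.7391


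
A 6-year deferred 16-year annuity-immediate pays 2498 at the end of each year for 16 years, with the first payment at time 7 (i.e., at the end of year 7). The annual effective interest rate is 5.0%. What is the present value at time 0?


PV at time 6 of the 16-year annuity-immediate:
a_n = 2498 * (1-(1+0.05)^(-16))/0.05 = 27072.7484
Discount back 6 years to time 0:
PV = 27072.7484 * (1+0.05)^(-6)
= 27072.7484 * 0.746215
= 20202.1017


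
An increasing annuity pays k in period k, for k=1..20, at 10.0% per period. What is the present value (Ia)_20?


(Ia)_n = sum_{k=1}^{n} k * v^k, v = 1/(1+i)
v = 0.909091
Sum computed term by term:
(Ia)_20 = 63.9205


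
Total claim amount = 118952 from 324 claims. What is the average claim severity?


severity = total / number
= 118952 / 324
= 367.1358


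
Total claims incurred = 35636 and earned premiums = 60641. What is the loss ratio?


Loss ratio = claims / premiums
= 35636 / 60641
= 0.5877


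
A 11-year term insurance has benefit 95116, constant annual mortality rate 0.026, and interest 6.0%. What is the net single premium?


NSP = benefit * sum_{k=0}^{n-1} k_p_x * q * v^(k+1)
With constant q=0.026, v=0.943396
Sum = 0.18313
NSP = 95116 * 0.18313
= 17418.6258


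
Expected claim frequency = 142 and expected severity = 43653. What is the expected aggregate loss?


E[S] = E[N] * E[X]
= 142 * 43653
= 6.1987e+06


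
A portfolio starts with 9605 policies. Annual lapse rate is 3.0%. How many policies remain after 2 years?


remaining = initial * (1 - lapse)^years
= 9605 * (1 - 0.03)^2
= 9605 * 0.9409
= 9037.3445


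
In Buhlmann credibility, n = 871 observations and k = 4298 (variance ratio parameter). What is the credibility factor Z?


Z = n / (n + k)
= 871 / (871 + 4298)
= 871 / 5169
= 0.1685


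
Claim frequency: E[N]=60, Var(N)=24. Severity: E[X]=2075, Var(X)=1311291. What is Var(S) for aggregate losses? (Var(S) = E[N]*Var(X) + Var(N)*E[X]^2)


Var(S) = E[N]*Var(X) + Var(N)*E[X]^2
= 60*1311291 + 24*2075^2
= 78677460 + 103335000
= 1.8201e+08


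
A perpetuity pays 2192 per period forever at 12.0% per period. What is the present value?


PV = PMT / i
= 2192 / 0.12
= 18266.6667


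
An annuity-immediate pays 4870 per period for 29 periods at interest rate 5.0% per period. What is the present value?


PV = PMT * (1 - (1+i)^(-n)) / i
= 4870 * (1 - (1+0.05)^(-29)) / 0.05
= 4870 * (1 - 0.242946) / 0.05
= 4870 * 15.141074
= 73737.0283


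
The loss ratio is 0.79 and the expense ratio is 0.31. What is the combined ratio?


Combined ratio = loss ratio + expense ratio
= 0.79 + 0.31
= 1.1


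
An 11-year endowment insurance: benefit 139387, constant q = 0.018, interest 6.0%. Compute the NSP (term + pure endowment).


Term component = 18290.3033
Pure endowment = 11_p_x * v^11 * benefit = 0.818892 * 0.526788 * 139387 = 60129.019
NSP = 78419.3223


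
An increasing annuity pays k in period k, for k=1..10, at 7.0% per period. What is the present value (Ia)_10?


(Ia)_n = sum_{k=1}^{n} k * v^k, v = 1/(1+i)
v = 0.934579
Sum computed term by term:
(Ia)_10 = 34.7391


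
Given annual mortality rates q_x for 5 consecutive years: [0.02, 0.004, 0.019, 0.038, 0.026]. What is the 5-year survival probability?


p_k = 1 - q_k for each year
Survival = product of (1 - q_k)
= 0.98 * 0.996 * 0.981 * 0.962 * 0.974
= 0.8972


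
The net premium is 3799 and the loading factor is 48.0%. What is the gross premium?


Gross = net * (1 + loading)
= 3799 * (1 + 0.48)
= 3799 * 1.48
= 5622.52


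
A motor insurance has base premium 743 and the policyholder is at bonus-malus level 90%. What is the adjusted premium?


adjusted = base * BM_level / 100
= 743 * 90 / 100
= 743 * 0.9
= 668.7


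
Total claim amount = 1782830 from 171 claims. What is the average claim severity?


severity = total / number
= 1782830 / 171
= 10425.9064


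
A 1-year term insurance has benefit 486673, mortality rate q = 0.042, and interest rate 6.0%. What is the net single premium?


NSP = benefit * q * v
v = 1/(1+i) = 0.943396
NSP = 486673 * 0.042 * 0.943396
= 19283.2698


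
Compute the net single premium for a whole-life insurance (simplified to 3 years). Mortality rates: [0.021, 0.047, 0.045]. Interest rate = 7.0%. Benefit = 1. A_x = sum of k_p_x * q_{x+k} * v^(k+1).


v = 0.934579
Year 0: k_p_x=1.0, q=0.021, term=0.019626
Year 1: k_p_x=0.979, q=0.047, term=0.04019
Year 2: k_p_x=0.932987, q=0.045, term=0.034272
A_x = 0.0941


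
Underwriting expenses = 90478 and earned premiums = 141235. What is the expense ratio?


Expense ratio = expenses / premiums
= 90478 / 141235
= 0.6406


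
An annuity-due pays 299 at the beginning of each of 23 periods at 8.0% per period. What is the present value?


PV_due = PMT * (1-(1+i)^(-n))/i * (1+i)
PV_immediate = 3100.9466
PV_due = 3100.9466 * 1.08
= 3349.0224


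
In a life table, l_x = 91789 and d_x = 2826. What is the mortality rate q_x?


q_x = d_x / l_x
= 2826 / 91789
= 0.0308


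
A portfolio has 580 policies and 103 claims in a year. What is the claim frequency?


frequency = claims / policies
= 103 / 580
= 0.1776


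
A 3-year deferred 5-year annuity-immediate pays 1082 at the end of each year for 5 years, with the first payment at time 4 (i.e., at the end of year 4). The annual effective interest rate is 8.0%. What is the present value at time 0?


PV at time 3 of the 5-year annuity-immediate:
a_n = 1082 * (1-(1+0.08)^(-5))/0.08 = 4320.1123
Discount back 3 years to time 0:
PV = 4320.1123 * (1+0.08)^(-3)
= 4320.1123 * 0.793832
= 3429.4444


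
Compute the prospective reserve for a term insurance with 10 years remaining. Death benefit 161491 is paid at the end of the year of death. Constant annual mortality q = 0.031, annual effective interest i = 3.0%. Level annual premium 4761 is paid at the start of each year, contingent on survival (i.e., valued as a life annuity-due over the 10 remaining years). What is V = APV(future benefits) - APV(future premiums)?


v = 1/(1+i) = 0.970874
APV(future benefits) per unit = sum_{k=0}^{9} k_p_x * q * v^(k+1) = 0.232204
APV(future benefits) = 161491 * 0.232204 = 37498.8815
Life annuity-due factor ä_{x:10} = sum_{k=0}^{9} k_p_x * v^k = 7.71517
APV(future premiums) = 4761 * 7.71517 = 36731.9261
V = 37498.8815 - 36731.9261
= 766.9553


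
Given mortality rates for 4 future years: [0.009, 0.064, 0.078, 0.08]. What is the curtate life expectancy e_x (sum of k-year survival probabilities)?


e_x = sum_{k=1}^{n} k_p_x
k_p_x values:
  1_p_x = 0.991
  2_p_x = 0.927576
  3_p_x = 0.855225
  4_p_x = 0.786807
e_x = 3.5606


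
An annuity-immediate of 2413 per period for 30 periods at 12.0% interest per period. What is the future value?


FV = PMT * ((1+i)^n - 1) / i
= 2413 * ((1.12)^30 - 1) / 0.12
= 2413 * (29.959922 - 1) / 0.12
= 582335.7673


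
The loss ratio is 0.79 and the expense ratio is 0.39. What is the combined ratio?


Combined ratio = loss ratio + expense ratio
= 0.79 + 0.39
= 1.18


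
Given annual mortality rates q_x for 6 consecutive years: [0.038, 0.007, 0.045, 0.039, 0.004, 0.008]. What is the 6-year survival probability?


p_k = 1 - q_k for each year
Survival = product of (1 - q_k)
= 0.962 * 0.993 * 0.955 * 0.961 * 0.996 * 0.992
= 0.8662


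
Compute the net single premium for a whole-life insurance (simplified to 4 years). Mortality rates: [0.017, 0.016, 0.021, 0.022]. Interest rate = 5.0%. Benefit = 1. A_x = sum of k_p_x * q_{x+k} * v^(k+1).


v = 0.952381
Year 0: k_p_x=1.0, q=0.017, term=0.01619
Year 1: k_p_x=0.983, q=0.016, term=0.014266
Year 2: k_p_x=0.967272, q=0.021, term=0.017547
Year 3: k_p_x=0.946959, q=0.022, term=0.017139
A_x = 0.0651


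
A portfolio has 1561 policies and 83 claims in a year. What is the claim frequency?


frequency = claims / policies
= 83 / 1561
= 0.0532


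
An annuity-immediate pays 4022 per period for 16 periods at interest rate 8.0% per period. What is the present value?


PV = PMT * (1 - (1+i)^(-n)) / i
= 4022 * (1 - (1+0.08)^(-16)) / 0.08
= 4022 * (1 - 0.29189) / 0.08
= 4022 * 8.851369
= 35600.2067


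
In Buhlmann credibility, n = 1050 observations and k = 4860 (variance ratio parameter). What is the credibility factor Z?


Z = n / (n + k)
= 1050 / (1050 + 4860)
= 1050 / 5910
= 0.1777


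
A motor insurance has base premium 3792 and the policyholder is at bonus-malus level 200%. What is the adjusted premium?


adjusted = base * BM_level / 100
= 3792 * 200 / 100
= 3792 * 2.0
= 7584.0


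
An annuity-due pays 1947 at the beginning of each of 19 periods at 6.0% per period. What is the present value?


PV_due = PMT * (1-(1+i)^(-n))/i * (1+i)
PV_immediate = 21724.8528
PV_due = 21724.8528 * 1.06
= 23028.344


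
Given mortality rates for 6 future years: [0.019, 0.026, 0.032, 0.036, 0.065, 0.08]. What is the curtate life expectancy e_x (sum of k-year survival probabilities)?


e_x = sum_{k=1}^{n} k_p_x
k_p_x values:
  1_p_x = 0.981
  2_p_x = 0.955494
  3_p_x = 0.924918
  4_p_x = 0.891621
  5_p_x = 0.833666
  6_p_x = 0.766973
e_x = 5.3537


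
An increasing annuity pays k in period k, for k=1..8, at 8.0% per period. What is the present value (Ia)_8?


(Ia)_n = sum_{k=1}^{n} k * v^k, v = 1/(1+i)
v = 0.925926
Sum computed term by term:
(Ia)_8 = 23.5527


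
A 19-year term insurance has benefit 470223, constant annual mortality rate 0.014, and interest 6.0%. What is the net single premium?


NSP = benefit * sum_{k=0}^{n-1} k_p_x * q * v^(k+1)
With constant q=0.014, v=0.943396
Sum = 0.141354
NSP = 470223 * 0.141354
= 66467.966


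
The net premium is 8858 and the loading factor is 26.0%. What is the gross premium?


Gross = net * (1 + loading)
= 8858 * (1 + 0.26)
= 8858 * 1.26
= 11161.08


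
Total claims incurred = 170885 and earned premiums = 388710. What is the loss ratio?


Loss ratio = claims / premiums
= 170885 / 388710
= 0.4396
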